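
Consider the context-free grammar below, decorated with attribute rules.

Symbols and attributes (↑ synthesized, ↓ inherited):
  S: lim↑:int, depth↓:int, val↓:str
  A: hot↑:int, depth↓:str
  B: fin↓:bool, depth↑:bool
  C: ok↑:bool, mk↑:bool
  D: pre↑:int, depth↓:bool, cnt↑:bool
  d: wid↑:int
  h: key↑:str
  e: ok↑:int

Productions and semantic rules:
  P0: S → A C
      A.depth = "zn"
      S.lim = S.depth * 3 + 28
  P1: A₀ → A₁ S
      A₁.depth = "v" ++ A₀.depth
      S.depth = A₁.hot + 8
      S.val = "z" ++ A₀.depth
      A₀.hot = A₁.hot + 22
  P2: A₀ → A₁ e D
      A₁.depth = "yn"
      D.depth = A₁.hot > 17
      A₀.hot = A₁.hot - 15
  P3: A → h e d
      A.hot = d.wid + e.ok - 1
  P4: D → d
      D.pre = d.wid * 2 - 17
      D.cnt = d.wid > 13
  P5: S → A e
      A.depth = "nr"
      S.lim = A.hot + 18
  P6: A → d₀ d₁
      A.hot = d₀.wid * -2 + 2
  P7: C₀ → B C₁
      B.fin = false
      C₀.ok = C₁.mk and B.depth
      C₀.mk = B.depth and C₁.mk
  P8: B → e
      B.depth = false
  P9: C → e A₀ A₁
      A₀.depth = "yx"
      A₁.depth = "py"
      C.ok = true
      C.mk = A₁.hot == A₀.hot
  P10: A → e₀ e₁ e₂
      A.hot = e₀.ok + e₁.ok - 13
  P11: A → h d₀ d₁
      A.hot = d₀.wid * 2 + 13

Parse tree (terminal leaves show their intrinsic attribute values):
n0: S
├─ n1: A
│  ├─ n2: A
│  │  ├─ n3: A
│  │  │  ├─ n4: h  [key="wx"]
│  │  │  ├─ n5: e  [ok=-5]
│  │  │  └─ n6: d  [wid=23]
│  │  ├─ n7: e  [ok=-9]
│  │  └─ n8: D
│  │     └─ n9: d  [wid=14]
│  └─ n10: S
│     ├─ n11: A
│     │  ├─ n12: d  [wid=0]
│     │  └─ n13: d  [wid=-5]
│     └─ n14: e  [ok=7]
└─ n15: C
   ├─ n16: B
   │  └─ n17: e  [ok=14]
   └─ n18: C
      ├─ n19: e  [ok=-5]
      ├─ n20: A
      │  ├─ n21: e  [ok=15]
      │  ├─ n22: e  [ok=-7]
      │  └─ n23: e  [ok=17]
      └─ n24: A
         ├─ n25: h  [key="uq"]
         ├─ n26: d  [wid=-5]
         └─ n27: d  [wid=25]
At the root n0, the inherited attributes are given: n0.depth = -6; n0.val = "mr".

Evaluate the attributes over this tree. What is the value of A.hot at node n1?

24

1. n0.depth = -6  [given at root]
2. n0.val = "mr"  [given at root]
3. n1.depth = "zn"  ["zn"]
4. n2.depth = "vzn"  ["v" ++ A₀.depth]
5. n3.depth = "yn"  ["yn"]
6. n4.key = "wx"  [terminal]
7. n5.ok = -5  [terminal]
8. n6.wid = 23  [terminal]
9. n3.hot = 17  [d.wid + e.ok - 1]
10. n7.ok = -9  [terminal]
11. n8.depth = false  [A₁.hot > 17]
12. n9.wid = 14  [terminal]
13. n8.pre = 11  [d.wid * 2 - 17]
14. n8.cnt = true  [d.wid > 13]
15. n2.hot = 2  [A₁.hot - 15]
16. n10.depth = 10  [A₁.hot + 8]
17. n10.val = "zzn"  ["z" ++ A₀.depth]
18. n11.depth = "nr"  ["nr"]
19. n12.wid = 0  [terminal]
20. n13.wid = -5  [terminal]
21. n11.hot = 2  [d₀.wid * -2 + 2]
22. n14.ok = 7  [terminal]
23. n10.lim = 20  [A.hot + 18]
24. n1.hot = 24  [A₁.hot + 22]
25. n16.fin = false  [false]
26. n17.ok = 14  [terminal]
27. n16.depth = false  [false]
28. n19.ok = -5  [terminal]
29. n20.depth = "yx"  ["yx"]
30. n21.ok = 15  [terminal]
31. n22.ok = -7  [terminal]
32. n23.ok = 17  [terminal]
33. n20.hot = -5  [e₀.ok + e₁.ok - 13]
34. n24.depth = "py"  ["py"]
35. n25.key = "uq"  [terminal]
36. n26.wid = -5  [terminal]
37. n27.wid = 25  [terminal]
38. n24.hot = 3  [d₀.wid * 2 + 13]
39. n18.ok = true  [true]
40. n18.mk = false  [A₁.hot == A₀.hot]
41. n15.ok = false  [C₁.mk and B.depth]
42. n15.mk = false  [B.depth and C₁.mk]
43. n0.lim = 10  [S.depth * 3 + 28]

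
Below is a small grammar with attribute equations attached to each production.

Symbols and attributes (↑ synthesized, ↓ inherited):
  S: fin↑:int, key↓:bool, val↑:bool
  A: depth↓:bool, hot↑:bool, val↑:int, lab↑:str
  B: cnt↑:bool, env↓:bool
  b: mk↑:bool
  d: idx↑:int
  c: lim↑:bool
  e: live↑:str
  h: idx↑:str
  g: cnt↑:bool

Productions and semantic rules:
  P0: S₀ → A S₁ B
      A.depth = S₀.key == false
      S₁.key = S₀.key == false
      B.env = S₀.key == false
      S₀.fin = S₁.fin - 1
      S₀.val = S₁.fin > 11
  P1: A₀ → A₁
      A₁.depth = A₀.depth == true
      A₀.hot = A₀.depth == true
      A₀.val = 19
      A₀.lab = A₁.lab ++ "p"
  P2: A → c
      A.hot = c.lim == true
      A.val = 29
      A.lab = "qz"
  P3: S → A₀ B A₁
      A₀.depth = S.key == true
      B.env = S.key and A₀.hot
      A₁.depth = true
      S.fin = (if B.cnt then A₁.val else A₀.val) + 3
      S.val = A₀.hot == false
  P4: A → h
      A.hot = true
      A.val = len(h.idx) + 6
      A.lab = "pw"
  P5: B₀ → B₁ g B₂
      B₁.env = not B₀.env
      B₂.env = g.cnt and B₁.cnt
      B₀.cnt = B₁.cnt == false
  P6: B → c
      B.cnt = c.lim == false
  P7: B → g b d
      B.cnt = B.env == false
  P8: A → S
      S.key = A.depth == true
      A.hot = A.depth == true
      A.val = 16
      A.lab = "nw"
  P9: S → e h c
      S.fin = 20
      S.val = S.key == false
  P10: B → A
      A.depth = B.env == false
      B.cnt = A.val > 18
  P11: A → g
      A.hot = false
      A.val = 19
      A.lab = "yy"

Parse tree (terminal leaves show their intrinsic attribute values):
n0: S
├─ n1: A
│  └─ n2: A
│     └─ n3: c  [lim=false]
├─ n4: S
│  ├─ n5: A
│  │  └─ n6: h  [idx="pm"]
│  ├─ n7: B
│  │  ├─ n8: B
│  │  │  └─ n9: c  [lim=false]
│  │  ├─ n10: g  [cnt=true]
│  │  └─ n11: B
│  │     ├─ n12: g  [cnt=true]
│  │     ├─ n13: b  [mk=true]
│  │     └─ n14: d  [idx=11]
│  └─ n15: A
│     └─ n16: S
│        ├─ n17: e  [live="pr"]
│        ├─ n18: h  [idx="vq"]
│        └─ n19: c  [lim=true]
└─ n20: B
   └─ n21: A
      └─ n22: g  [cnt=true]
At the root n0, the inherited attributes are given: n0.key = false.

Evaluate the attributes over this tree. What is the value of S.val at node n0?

false

1. n0.key = false  [given at root]
2. n1.depth = true  [S₀.key == false]
3. n2.depth = true  [A₀.depth == true]
4. n3.lim = false  [terminal]
5. n2.hot = false  [c.lim == true]
6. n2.val = 29  [29]
7. n2.lab = "qz"  ["qz"]
8. n1.hot = true  [A₀.depth == true]
9. n1.val = 19  [19]
10. n1.lab = "qzp"  [A₁.lab ++ "p"]
11. n4.key = true  [S₀.key == false]
12. n5.depth = true  [S.key == true]
13. n6.idx = "pm"  [terminal]
14. n5.hot = true  [true]
15. n5.val = 8  [len(h.idx) + 6]
16. n5.lab = "pw"  ["pw"]
17. n7.env = true  [S.key and A₀.hot]
18. n8.env = false  [not B₀.env]
19. n9.lim = false  [terminal]
20. n8.cnt = true  [c.lim == false]
21. n10.cnt = true  [terminal]
22. n11.env = true  [g.cnt and B₁.cnt]
23. n12.cnt = true  [terminal]
24. n13.mk = true  [terminal]
25. n14.idx = 11  [terminal]
26. n11.cnt = false  [B.env == false]
27. n7.cnt = false  [B₁.cnt == false]
28. n15.depth = true  [true]
29. n16.key = true  [A.depth == true]
30. n17.live = "pr"  [terminal]
31. n18.idx = "vq"  [terminal]
32. n19.lim = true  [terminal]
33. n16.fin = 20  [20]
34. n16.val = false  [S.key == false]
35. n15.hot = true  [A.depth == true]
36. n15.val = 16  [16]
37. n15.lab = "nw"  ["nw"]
38. n4.fin = 11  [(if B.cnt then A₁.val else A₀.val) + 3]
39. n4.val = false  [A₀.hot == false]
40. n20.env = true  [S₀.key == false]
41. n21.depth = false  [B.env == false]
42. n22.cnt = true  [terminal]
43. n21.hot = false  [false]
44. n21.val = 19  [19]
45. n21.lab = "yy"  ["yy"]
46. n20.cnt = true  [A.val > 18]
47. n0.fin = 10  [S₁.fin - 1]
48. n0.val = false  [S₁.fin > 11]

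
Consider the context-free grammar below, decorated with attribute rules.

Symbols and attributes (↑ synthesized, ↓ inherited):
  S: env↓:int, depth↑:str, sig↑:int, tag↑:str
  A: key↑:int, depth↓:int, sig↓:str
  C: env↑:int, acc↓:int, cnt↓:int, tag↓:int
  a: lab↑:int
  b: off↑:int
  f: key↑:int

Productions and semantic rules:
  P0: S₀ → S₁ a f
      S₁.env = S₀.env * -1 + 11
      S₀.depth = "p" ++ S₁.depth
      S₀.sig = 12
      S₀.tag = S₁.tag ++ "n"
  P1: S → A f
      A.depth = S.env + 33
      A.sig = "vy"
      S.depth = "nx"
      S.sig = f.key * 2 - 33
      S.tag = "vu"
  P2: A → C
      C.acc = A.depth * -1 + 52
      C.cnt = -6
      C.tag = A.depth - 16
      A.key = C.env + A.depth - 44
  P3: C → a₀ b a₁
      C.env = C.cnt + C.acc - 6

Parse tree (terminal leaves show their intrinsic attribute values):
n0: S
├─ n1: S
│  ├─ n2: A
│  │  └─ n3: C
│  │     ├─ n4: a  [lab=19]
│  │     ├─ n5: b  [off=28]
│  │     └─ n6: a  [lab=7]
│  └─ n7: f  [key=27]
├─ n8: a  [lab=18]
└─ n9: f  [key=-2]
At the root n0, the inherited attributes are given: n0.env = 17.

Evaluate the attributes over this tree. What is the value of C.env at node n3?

13

1. n0.env = 17  [given at root]
2. n1.env = -6  [S₀.env * -1 + 11]
3. n2.depth = 27  [S.env + 33]
4. n2.sig = "vy"  ["vy"]
5. n3.acc = 25  [A.depth * -1 + 52]
6. n3.cnt = -6  [-6]
7. n3.tag = 11  [A.depth - 16]
8. n4.lab = 19  [terminal]
9. n5.off = 28  [terminal]
10. n6.lab = 7  [terminal]
11. n3.env = 13  [C.cnt + C.acc - 6]
12. n2.key = -4  [C.env + A.depth - 44]
13. n7.key = 27  [terminal]
14. n1.depth = "nx"  ["nx"]
15. n1.sig = 21  [f.key * 2 - 33]
16. n1.tag = "vu"  ["vu"]
17. n8.lab = 18  [terminal]
18. n9.key = -2  [terminal]
19. n0.depth = "pnx"  ["p" ++ S₁.depth]
20. n0.sig = 12  [12]
21. n0.tag = "vun"  [S₁.tag ++ "n"]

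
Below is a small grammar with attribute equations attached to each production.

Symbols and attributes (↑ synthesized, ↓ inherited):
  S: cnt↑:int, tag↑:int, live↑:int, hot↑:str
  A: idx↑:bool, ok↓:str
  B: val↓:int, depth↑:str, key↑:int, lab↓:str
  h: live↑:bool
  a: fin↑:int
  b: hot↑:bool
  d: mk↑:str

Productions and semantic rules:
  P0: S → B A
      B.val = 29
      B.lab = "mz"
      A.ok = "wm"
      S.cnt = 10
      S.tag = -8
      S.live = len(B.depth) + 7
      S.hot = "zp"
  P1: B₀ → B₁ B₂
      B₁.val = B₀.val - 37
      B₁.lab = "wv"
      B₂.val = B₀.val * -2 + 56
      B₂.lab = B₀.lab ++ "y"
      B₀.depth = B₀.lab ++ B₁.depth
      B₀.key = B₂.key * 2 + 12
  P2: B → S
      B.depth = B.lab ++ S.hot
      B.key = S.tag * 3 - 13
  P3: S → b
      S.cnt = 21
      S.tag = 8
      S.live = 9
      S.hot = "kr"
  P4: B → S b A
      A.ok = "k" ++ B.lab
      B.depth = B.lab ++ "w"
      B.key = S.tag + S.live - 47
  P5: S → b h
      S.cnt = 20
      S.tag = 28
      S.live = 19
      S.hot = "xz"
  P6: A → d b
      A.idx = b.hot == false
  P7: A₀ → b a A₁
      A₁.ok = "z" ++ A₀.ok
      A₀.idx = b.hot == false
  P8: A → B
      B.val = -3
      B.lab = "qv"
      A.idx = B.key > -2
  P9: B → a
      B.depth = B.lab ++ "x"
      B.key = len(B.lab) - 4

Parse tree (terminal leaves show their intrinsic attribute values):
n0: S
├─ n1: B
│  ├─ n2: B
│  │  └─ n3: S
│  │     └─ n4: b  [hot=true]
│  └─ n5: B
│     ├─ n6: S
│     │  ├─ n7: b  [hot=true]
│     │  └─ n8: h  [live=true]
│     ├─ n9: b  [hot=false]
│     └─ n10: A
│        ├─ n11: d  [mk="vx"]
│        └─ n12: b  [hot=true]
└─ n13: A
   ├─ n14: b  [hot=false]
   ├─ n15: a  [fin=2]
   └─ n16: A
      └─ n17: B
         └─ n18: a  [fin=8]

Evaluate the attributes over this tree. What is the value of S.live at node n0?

13

1. n1.val = 29  [29]
2. n1.lab = "mz"  ["mz"]
3. n2.val = -8  [B₀.val - 37]
4. n2.lab = "wv"  ["wv"]
5. n4.hot = true  [terminal]
6. n3.cnt = 21  [21]
7. n3.tag = 8  [8]
8. n3.live = 9  [9]
9. n3.hot = "kr"  ["kr"]
10. n2.depth = "wvkr"  [B.lab ++ S.hot]
11. n2.key = 11  [S.tag * 3 - 13]
12. n5.val = -2  [B₀.val * -2 + 56]
13. n5.lab = "mzy"  [B₀.lab ++ "y"]
14. n7.hot = true  [terminal]
15. n8.live = true  [terminal]
16. n6.cnt = 20  [20]
17. n6.tag = 28  [28]
18. n6.live = 19  [19]
19. n6.hot = "xz"  ["xz"]
20. n9.hot = false  [terminal]
21. n10.ok = "kmzy"  ["k" ++ B.lab]
22. n11.mk = "vx"  [terminal]
23. n12.hot = true  [terminal]
24. n10.idx = false  [b.hot == false]
25. n5.depth = "mzyw"  [B.lab ++ "w"]
26. n5.key = 0  [S.tag + S.live - 47]
27. n1.depth = "mzwvkr"  [B₀.lab ++ B₁.depth]
28. n1.key = 12  [B₂.key * 2 + 12]
29. n13.ok = "wm"  ["wm"]
30. n14.hot = false  [terminal]
31. n15.fin = 2  [terminal]
32. n16.ok = "zwm"  ["z" ++ A₀.ok]
33. n17.val = -3  [-3]
34. n17.lab = "qv"  ["qv"]
35. n18.fin = 8  [terminal]
36. n17.depth = "qvx"  [B.lab ++ "x"]
37. n17.key = -2  [len(B.lab) - 4]
38. n16.idx = false  [B.key > -2]
39. n13.idx = true  [b.hot == false]
40. n0.cnt = 10  [10]
41. n0.tag = -8  [-8]
42. n0.live = 13  [len(B.depth) + 7]
43. n0.hot = "zp"  ["zp"]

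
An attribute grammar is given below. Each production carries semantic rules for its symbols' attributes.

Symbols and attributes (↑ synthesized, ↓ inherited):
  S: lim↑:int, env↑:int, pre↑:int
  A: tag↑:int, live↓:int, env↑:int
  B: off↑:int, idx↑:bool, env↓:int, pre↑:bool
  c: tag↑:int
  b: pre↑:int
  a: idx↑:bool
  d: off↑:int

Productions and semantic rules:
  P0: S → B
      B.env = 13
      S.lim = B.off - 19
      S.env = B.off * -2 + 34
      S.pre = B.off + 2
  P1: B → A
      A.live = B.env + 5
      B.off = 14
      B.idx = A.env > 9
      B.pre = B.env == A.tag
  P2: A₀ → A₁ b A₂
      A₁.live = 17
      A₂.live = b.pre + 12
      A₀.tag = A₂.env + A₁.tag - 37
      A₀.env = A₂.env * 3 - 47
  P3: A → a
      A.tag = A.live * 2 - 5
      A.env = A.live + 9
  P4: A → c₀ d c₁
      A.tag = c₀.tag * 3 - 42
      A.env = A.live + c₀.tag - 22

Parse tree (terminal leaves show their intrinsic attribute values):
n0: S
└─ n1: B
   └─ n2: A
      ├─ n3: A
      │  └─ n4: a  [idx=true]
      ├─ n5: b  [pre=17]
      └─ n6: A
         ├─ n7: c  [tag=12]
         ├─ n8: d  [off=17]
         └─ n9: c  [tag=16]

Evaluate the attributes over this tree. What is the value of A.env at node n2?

10

1. n1.env = 13  [13]
2. n2.live = 18  [B.env + 5]
3. n3.live = 17  [17]
4. n4.idx = true  [terminal]
5. n3.tag = 29  [A.live * 2 - 5]
6. n3.env = 26  [A.live + 9]
7. n5.pre = 17  [terminal]
8. n6.live = 29  [b.pre + 12]
9. n7.tag = 12  [terminal]
10. n8.off = 17  [terminal]
11. n9.tag = 16  [terminal]
12. n6.tag = -6  [c₀.tag * 3 - 42]
13. n6.env = 19  [A.live + c₀.tag - 22]
14. n2.tag = 11  [A₂.env + A₁.tag - 37]
15. n2.env = 10  [A₂.env * 3 - 47]
16. n1.off = 14  [14]
17. n1.idx = true  [A.env > 9]
18. n1.pre = false  [B.env == A.tag]
19. n0.lim = -5  [B.off - 19]
20. n0.env = 6  [B.off * -2 + 34]
21. n0.pre = 16  [B.off + 2]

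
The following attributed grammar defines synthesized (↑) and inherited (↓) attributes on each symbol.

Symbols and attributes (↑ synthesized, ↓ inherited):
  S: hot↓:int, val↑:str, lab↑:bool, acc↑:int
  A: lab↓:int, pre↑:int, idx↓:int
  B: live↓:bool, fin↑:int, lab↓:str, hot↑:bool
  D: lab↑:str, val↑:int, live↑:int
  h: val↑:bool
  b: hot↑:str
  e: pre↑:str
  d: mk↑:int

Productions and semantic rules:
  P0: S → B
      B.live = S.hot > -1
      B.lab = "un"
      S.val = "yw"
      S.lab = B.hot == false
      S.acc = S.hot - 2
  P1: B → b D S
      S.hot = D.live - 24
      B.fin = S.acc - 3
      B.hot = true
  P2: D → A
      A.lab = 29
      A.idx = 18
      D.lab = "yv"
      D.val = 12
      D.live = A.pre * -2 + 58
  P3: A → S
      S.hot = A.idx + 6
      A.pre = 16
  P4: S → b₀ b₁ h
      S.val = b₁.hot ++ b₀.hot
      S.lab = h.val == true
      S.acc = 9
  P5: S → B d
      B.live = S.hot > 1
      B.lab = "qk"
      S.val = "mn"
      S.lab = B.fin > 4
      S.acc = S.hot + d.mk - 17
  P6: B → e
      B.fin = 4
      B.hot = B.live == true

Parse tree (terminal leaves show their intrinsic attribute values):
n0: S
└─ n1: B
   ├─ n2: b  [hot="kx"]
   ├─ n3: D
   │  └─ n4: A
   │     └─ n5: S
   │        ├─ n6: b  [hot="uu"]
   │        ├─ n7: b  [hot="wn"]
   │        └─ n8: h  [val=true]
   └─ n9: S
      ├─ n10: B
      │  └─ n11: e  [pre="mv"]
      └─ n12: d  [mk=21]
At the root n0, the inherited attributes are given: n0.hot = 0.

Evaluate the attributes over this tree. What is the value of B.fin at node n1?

3

1. n0.hot = 0  [given at root]
2. n1.live = true  [S.hot > -1]
3. n1.lab = "un"  ["un"]
4. n2.hot = "kx"  [terminal]
5. n4.lab = 29  [29]
6. n4.idx = 18  [18]
7. n5.hot = 24  [A.idx + 6]
8. n6.hot = "uu"  [terminal]
9. n7.hot = "wn"  [terminal]
10. n8.val = true  [terminal]
11. n5.val = "wnuu"  [b₁.hot ++ b₀.hot]
12. n5.lab = true  [h.val == true]
13. n5.acc = 9  [9]
14. n4.pre = 16  [16]
15. n3.lab = "yv"  ["yv"]
16. n3.val = 12  [12]
17. n3.live = 26  [A.pre * -2 + 58]
18. n9.hot = 2  [D.live - 24]
19. n10.live = true  [S.hot > 1]
20. n10.lab = "qk"  ["qk"]
21. n11.pre = "mv"  [terminal]
22. n10.fin = 4  [4]
23. n10.hot = true  [B.live == true]
24. n12.mk = 21  [terminal]
25. n9.val = "mn"  ["mn"]
26. n9.lab = false  [B.fin > 4]
27. n9.acc = 6  [S.hot + d.mk - 17]
28. n1.fin = 3  [S.acc - 3]
29. n1.hot = true  [true]
30. n0.val = "yw"  ["yw"]
31. n0.lab = false  [B.hot == false]
32. n0.acc = -2  [S.hot - 2]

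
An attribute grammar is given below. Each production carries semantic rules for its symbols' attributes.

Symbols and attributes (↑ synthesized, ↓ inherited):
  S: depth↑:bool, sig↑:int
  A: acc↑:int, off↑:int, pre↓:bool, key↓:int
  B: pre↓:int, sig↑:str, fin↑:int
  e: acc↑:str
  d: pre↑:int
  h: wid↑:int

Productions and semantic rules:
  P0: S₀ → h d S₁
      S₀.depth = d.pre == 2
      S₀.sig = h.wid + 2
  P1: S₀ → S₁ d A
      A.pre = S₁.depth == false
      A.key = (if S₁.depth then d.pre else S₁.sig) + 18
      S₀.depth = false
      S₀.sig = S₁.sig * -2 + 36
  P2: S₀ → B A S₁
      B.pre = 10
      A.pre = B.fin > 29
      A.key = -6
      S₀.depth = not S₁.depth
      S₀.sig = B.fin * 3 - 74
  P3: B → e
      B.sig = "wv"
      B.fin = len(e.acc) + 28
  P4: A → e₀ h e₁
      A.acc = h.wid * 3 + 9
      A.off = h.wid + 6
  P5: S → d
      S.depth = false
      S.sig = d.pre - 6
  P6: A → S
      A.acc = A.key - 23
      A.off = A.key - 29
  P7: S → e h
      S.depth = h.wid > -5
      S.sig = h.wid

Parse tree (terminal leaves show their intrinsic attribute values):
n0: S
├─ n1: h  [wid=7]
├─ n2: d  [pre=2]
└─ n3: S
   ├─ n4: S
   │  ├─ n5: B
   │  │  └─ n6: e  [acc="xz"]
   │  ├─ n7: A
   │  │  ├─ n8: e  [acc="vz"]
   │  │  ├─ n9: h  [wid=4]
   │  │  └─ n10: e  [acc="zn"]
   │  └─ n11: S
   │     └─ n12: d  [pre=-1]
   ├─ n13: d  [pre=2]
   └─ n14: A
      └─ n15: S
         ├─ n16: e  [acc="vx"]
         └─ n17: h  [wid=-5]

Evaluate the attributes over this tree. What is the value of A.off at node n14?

1. n1.wid = 7  [terminal]
2. n2.pre = 2  [terminal]
3. n5.pre = 10  [10]
4. n6.acc = "xz"  [terminal]
5. n5.sig = "wv"  ["wv"]
6. n5.fin = 30  [len(e.acc) + 28]
7. n7.pre = true  [B.fin > 29]
8. n7.key = -6  [-6]
9. n8.acc = "vz"  [terminal]
10. n9.wid = 4  [terminal]
11. n10.acc = "zn"  [terminal]
12. n7.acc = 21  [h.wid * 3 + 9]
13. n7.off = 10  [h.wid + 6]
14. n12.pre = -1  [terminal]
15. n11.depth = false  [false]
16. n11.sig = -7  [d.pre - 6]
17. n4.depth = true  [not S₁.depth]
18. n4.sig = 16  [B.fin * 3 - 74]
19. n13.pre = 2  [terminal]
20. n14.pre = false  [S₁.depth == false]
21. n14.key = 20  [(if S₁.depth then d.pre else S₁.sig) + 18]
22. n16.acc = "vx"  [terminal]
23. n17.wid = -5  [terminal]
24. n15.depth = false  [h.wid > -5]
25. n15.sig = -5  [h.wid]
26. n14.acc = -3  [A.key - 23]
27. n14.off = -9  [A.key - 29]
28. n3.depth = false  [false]
29. n3.sig = 4  [S₁.sig * -2 + 36]
30. n0.depth = true  [d.pre == 2]
31. n0.sig = 9  [h.wid + 2]

-9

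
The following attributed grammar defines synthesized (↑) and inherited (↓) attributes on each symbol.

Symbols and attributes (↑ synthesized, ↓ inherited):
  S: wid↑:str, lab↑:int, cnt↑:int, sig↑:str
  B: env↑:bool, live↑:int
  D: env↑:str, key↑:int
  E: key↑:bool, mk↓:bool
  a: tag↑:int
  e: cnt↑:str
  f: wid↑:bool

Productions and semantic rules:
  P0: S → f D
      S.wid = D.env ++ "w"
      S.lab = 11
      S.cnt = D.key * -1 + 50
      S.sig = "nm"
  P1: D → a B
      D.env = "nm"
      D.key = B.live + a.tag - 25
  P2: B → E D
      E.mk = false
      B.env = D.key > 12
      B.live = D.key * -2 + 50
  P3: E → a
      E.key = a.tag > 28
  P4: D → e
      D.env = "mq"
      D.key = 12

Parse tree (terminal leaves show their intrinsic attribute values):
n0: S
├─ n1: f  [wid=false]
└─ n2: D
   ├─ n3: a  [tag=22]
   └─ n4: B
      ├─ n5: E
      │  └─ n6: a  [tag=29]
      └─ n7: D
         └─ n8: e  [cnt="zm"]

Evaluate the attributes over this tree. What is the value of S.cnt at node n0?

1. n1.wid = false  [terminal]
2. n3.tag = 22  [terminal]
3. n5.mk = false  [false]
4. n6.tag = 29  [terminal]
5. n5.key = true  [a.tag > 28]
6. n8.cnt = "zm"  [terminal]
7. n7.env = "mq"  ["mq"]
8. n7.key = 12  [12]
9. n4.env = false  [D.key > 12]
10. n4.live = 26  [D.key * -2 + 50]
11. n2.env = "nm"  ["nm"]
12. n2.key = 23  [B.live + a.tag - 25]
13. n0.wid = "nmw"  [D.env ++ "w"]
14. n0.lab = 11  [11]
15. n0.cnt = 27  [D.key * -1 + 50]
16. n0.sig = "nm"  ["nm"]

27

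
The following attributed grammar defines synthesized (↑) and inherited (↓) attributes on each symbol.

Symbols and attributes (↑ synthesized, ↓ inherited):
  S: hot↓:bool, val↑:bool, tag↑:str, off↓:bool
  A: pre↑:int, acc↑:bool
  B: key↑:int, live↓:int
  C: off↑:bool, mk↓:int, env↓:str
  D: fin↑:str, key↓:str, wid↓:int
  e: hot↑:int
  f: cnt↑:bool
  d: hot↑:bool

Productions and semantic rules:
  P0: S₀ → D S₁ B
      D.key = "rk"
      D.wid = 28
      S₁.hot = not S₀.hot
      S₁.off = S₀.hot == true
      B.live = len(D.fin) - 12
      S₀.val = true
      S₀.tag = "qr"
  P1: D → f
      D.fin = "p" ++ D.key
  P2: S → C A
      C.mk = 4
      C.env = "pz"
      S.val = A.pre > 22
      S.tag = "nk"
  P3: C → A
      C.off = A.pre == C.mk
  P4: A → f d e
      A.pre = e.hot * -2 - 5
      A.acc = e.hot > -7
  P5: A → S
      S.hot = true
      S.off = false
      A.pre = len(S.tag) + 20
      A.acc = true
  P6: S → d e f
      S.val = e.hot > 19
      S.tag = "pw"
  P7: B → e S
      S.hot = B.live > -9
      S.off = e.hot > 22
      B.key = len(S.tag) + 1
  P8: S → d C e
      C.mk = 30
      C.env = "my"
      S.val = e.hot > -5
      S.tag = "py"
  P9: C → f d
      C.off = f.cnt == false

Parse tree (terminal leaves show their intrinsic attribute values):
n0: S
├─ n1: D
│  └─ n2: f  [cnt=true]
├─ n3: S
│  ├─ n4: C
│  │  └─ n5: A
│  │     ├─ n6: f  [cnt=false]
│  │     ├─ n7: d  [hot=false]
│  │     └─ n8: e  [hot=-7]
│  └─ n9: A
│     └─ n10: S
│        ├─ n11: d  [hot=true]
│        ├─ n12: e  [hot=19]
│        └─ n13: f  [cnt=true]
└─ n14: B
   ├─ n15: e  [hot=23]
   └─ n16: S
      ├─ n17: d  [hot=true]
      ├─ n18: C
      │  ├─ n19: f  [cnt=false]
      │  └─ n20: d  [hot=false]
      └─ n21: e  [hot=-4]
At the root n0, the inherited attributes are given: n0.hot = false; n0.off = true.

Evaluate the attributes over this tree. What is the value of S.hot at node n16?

false

1. n0.hot = false  [given at root]
2. n0.off = true  [given at root]
3. n1.key = "rk"  ["rk"]
4. n1.wid = 28  [28]
5. n2.cnt = true  [terminal]
6. n1.fin = "prk"  ["p" ++ D.key]
7. n3.hot = true  [not S₀.hot]
8. n3.off = false  [S₀.hot == true]
9. n4.mk = 4  [4]
10. n4.env = "pz"  ["pz"]
11. n6.cnt = false  [terminal]
12. n7.hot = false  [terminal]
13. n8.hot = -7  [terminal]
14. n5.pre = 9  [e.hot * -2 - 5]
15. n5.acc = false  [e.hot > -7]
16. n4.off = false  [A.pre == C.mk]
17. n10.hot = true  [true]
18. n10.off = false  [false]
19. n11.hot = true  [terminal]
20. n12.hot = 19  [terminal]
21. n13.cnt = true  [terminal]
22. n10.val = false  [e.hot > 19]
23. n10.tag = "pw"  ["pw"]
24. n9.pre = 22  [len(S.tag) + 20]
25. n9.acc = true  [true]
26. n3.val = false  [A.pre > 22]
27. n3.tag = "nk"  ["nk"]
28. n14.live = -9  [len(D.fin) - 12]
29. n15.hot = 23  [terminal]
30. n16.hot = false  [B.live > -9]
31. n16.off = true  [e.hot > 22]
32. n17.hot = true  [terminal]
33. n18.mk = 30  [30]
34. n18.env = "my"  ["my"]
35. n19.cnt = false  [terminal]
36. n20.hot = false  [terminal]
37. n18.off = true  [f.cnt == false]
38. n21.hot = -4  [terminal]
39. n16.val = true  [e.hot > -5]
40. n16.tag = "py"  ["py"]
41. n14.key = 3  [len(S.tag) + 1]
42. n0.val = true  [true]
43. n0.tag = "qr"  ["qr"]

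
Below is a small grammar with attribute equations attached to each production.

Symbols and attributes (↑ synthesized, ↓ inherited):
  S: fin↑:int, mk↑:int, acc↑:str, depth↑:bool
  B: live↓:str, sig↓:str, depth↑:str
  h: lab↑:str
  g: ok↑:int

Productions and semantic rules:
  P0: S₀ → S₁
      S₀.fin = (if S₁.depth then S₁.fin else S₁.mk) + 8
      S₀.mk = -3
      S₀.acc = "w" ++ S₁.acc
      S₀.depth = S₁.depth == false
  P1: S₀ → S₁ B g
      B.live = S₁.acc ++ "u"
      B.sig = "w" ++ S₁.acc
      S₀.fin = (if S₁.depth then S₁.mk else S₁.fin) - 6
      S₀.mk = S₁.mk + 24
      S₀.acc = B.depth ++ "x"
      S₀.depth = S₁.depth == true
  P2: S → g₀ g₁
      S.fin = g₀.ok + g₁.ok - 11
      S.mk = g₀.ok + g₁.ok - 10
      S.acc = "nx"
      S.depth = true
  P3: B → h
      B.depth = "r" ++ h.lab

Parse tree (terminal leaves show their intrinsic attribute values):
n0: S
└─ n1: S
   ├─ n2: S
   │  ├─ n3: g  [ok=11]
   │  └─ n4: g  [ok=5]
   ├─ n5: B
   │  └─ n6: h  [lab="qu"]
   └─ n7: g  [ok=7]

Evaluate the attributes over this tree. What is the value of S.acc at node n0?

1. n3.ok = 11  [terminal]
2. n4.ok = 5  [terminal]
3. n2.fin = 5  [g₀.ok + g₁.ok - 11]
4. n2.mk = 6  [g₀.ok + g₁.ok - 10]
5. n2.acc = "nx"  ["nx"]
6. n2.depth = true  [true]
7. n5.live = "nxu"  [S₁.acc ++ "u"]
8. n5.sig = "wnx"  ["w" ++ S₁.acc]
9. n6.lab = "qu"  [terminal]
10. n5.depth = "rqu"  ["r" ++ h.lab]
11. n7.ok = 7  [terminal]
12. n1.fin = 0  [(if S₁.depth then S₁.mk else S₁.fin) - 6]
13. n1.mk = 30  [S₁.mk + 24]
14. n1.acc = "rqux"  [B.depth ++ "x"]
15. n1.depth = true  [S₁.depth == true]
16. n0.fin = 8  [(if S₁.depth then S₁.fin else S₁.mk) + 8]
17. n0.mk = -3  [-3]
18. n0.acc = "wrqux"  ["w" ++ S₁.acc]
19. n0.depth = false  [S₁.depth == false]

"wrqux"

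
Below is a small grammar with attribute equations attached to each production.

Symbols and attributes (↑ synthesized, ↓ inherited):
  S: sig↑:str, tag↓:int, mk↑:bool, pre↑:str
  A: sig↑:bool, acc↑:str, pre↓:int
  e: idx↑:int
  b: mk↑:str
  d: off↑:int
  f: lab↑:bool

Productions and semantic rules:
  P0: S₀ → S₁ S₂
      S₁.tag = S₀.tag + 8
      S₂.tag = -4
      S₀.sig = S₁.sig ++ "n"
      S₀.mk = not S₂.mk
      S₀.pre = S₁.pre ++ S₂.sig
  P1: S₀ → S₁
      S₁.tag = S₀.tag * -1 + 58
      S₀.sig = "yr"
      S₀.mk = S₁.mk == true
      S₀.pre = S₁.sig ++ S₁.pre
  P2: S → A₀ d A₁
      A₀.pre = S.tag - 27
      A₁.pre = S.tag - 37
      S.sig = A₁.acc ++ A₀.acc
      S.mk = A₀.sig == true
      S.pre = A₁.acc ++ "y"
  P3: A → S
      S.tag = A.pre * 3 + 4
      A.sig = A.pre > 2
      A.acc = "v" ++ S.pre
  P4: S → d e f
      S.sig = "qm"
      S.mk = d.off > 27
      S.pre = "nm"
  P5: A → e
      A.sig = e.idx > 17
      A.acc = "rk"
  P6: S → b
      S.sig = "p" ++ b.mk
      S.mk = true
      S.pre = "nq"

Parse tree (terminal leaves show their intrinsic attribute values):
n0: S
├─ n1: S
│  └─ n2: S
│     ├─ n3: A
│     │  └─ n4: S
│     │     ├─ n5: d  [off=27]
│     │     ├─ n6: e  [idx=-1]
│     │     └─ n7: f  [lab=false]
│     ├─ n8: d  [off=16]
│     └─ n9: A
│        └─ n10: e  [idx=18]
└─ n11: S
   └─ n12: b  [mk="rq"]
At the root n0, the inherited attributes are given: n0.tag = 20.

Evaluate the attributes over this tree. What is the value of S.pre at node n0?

"rkvnmrkyprq"

1. n0.tag = 20  [given at root]
2. n1.tag = 28  [S₀.tag + 8]
3. n2.tag = 30  [S₀.tag * -1 + 58]
4. n3.pre = 3  [S.tag - 27]
5. n4.tag = 13  [A.pre * 3 + 4]
6. n5.off = 27  [terminal]
7. n6.idx = -1  [terminal]
8. n7.lab = false  [terminal]
9. n4.sig = "qm"  ["qm"]
10. n4.mk = false  [d.off > 27]
11. n4.pre = "nm"  ["nm"]
12. n3.sig = true  [A.pre > 2]
13. n3.acc = "vnm"  ["v" ++ S.pre]
14. n8.off = 16  [terminal]
15. n9.pre = -7  [S.tag - 37]
16. n10.idx = 18  [terminal]
17. n9.sig = true  [e.idx > 17]
18. n9.acc = "rk"  ["rk"]
19. n2.sig = "rkvnm"  [A₁.acc ++ A₀.acc]
20. n2.mk = true  [A₀.sig == true]
21. n2.pre = "rky"  [A₁.acc ++ "y"]
22. n1.sig = "yr"  ["yr"]
23. n1.mk = true  [S₁.mk == true]
24. n1.pre = "rkvnmrky"  [S₁.sig ++ S₁.pre]
25. n11.tag = -4  [-4]
26. n12.mk = "rq"  [terminal]
27. n11.sig = "prq"  ["p" ++ b.mk]
28. n11.mk = true  [true]
29. n11.pre = "nq"  ["nq"]
30. n0.sig = "yrn"  [S₁.sig ++ "n"]
31. n0.mk = false  [not S₂.mk]
32. n0.pre = "rkvnmrkyprq"  [S₁.pre ++ S₂.sig]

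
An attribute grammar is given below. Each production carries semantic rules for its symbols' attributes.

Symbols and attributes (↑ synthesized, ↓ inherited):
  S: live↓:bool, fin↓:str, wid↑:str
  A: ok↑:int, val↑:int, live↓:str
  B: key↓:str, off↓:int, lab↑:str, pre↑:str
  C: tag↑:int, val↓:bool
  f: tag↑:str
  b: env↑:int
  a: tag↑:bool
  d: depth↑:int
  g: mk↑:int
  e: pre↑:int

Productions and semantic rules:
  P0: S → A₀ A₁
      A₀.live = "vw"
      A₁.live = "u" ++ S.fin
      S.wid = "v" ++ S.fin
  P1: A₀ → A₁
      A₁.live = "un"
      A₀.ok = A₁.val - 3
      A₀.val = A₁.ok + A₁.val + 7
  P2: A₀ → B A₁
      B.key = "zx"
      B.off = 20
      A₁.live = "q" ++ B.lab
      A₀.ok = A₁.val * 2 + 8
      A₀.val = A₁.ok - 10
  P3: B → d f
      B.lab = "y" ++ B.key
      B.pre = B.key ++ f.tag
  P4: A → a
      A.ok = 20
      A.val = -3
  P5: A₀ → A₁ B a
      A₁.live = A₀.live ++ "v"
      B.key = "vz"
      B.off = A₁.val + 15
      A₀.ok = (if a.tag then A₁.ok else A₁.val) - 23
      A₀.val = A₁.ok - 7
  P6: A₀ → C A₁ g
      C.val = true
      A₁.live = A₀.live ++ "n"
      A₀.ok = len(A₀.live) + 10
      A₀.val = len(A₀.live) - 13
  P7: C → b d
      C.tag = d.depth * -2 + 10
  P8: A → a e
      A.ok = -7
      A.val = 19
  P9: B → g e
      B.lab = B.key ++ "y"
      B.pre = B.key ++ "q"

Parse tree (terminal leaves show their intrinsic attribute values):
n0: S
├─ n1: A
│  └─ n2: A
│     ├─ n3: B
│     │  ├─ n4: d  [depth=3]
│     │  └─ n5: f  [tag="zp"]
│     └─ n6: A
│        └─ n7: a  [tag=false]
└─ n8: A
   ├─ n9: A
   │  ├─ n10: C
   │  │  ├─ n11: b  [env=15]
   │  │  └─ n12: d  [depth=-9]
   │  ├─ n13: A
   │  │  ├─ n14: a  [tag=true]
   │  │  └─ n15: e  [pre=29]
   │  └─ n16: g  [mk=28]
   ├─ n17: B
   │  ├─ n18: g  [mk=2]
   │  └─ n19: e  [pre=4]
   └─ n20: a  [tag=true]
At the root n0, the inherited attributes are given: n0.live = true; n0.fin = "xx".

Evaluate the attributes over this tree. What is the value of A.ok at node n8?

-9

1. n0.live = true  [given at root]
2. n0.fin = "xx"  [given at root]
3. n1.live = "vw"  ["vw"]
4. n2.live = "un"  ["un"]
5. n3.key = "zx"  ["zx"]
6. n3.off = 20  [20]
7. n4.depth = 3  [terminal]
8. n5.tag = "zp"  [terminal]
9. n3.lab = "yzx"  ["y" ++ B.key]
10. n3.pre = "zxzp"  [B.key ++ f.tag]
11. n6.live = "qyzx"  ["q" ++ B.lab]
12. n7.tag = false  [terminal]
13. n6.ok = 20  [20]
14. n6.val = -3  [-3]
15. n2.ok = 2  [A₁.val * 2 + 8]
16. n2.val = 10  [A₁.ok - 10]
17. n1.ok = 7  [A₁.val - 3]
18. n1.val = 19  [A₁.ok + A₁.val + 7]
19. n8.live = "uxx"  ["u" ++ S.fin]
20. n9.live = "uxxv"  [A₀.live ++ "v"]
21. n10.val = true  [true]
22. n11.env = 15  [terminal]
23. n12.depth = -9  [terminal]
24. n10.tag = 28  [d.depth * -2 + 10]
25. n13.live = "uxxvn"  [A₀.live ++ "n"]
26. n14.tag = true  [terminal]
27. n15.pre = 29  [terminal]
28. n13.ok = -7  [-7]
29. n13.val = 19  [19]
30. n16.mk = 28  [terminal]
31. n9.ok = 14  [len(A₀.live) + 10]
32. n9.val = -9  [len(A₀.live) - 13]
33. n17.key = "vz"  ["vz"]
34. n17.off = 6  [A₁.val + 15]
35. n18.mk = 2  [terminal]
36. n19.pre = 4  [terminal]
37. n17.lab = "vzy"  [B.key ++ "y"]
38. n17.pre = "vzq"  [B.key ++ "q"]
39. n20.tag = true  [terminal]
40. n8.ok = -9  [(if a.tag then A₁.ok else A₁.val) - 23]
41. n8.val = 7  [A₁.ok - 7]
42. n0.wid = "vxx"  ["v" ++ S.fin]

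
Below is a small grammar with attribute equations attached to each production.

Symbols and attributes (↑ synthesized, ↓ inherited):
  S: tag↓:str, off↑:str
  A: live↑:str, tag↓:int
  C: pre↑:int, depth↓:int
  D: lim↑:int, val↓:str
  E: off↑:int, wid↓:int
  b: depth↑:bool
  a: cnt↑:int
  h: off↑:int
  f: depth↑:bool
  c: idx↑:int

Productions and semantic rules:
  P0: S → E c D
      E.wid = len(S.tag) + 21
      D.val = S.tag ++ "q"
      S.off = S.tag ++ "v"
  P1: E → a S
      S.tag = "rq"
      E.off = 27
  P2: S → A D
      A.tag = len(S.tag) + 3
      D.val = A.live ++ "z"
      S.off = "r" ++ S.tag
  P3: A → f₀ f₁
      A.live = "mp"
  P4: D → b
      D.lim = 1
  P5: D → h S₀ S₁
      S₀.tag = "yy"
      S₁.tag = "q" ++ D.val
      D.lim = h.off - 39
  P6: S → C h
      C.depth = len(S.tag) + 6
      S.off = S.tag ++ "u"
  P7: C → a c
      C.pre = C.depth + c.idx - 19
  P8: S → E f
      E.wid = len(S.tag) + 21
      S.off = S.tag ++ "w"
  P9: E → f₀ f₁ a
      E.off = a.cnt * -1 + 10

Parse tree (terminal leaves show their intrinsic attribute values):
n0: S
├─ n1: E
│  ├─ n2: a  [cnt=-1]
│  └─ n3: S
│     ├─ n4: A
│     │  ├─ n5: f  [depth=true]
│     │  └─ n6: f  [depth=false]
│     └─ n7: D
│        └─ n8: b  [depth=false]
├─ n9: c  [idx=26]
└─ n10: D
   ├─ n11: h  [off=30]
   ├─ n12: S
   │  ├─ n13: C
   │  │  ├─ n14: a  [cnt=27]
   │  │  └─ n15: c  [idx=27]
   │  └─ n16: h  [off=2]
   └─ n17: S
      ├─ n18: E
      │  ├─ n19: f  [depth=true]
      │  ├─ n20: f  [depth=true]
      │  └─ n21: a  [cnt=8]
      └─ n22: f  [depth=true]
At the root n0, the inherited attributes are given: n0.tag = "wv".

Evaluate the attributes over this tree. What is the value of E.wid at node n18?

25

1. n0.tag = "wv"  [given at root]
2. n1.wid = 23  [len(S.tag) + 21]
3. n2.cnt = -1  [terminal]
4. n3.tag = "rq"  ["rq"]
5. n4.tag = 5  [len(S.tag) + 3]
6. n5.depth = true  [terminal]
7. n6.depth = false  [terminal]
8. n4.live = "mp"  ["mp"]
9. n7.val = "mpz"  [A.live ++ "z"]
10. n8.depth = false  [terminal]
11. n7.lim = 1  [1]
12. n3.off = "rrq"  ["r" ++ S.tag]
13. n1.off = 27  [27]
14. n9.idx = 26  [terminal]
15. n10.val = "wvq"  [S.tag ++ "q"]
16. n11.off = 30  [terminal]
17. n12.tag = "yy"  ["yy"]
18. n13.depth = 8  [len(S.tag) + 6]
19. n14.cnt = 27  [terminal]
20. n15.idx = 27  [terminal]
21. n13.pre = 16  [C.depth + c.idx - 19]
22. n16.off = 2  [terminal]
23. n12.off = "yyu"  [S.tag ++ "u"]
24. n17.tag = "qwvq"  ["q" ++ D.val]
25. n18.wid = 25  [len(S.tag) + 21]
26. n19.depth = true  [terminal]
27. n20.depth = true  [terminal]
28. n21.cnt = 8  [terminal]
29. n18.off = 2  [a.cnt * -1 + 10]
30. n22.depth = true  [terminal]
31. n17.off = "qwvqw"  [S.tag ++ "w"]
32. n10.lim = -9  [h.off - 39]
33. n0.off = "wvv"  [S.tag ++ "v"]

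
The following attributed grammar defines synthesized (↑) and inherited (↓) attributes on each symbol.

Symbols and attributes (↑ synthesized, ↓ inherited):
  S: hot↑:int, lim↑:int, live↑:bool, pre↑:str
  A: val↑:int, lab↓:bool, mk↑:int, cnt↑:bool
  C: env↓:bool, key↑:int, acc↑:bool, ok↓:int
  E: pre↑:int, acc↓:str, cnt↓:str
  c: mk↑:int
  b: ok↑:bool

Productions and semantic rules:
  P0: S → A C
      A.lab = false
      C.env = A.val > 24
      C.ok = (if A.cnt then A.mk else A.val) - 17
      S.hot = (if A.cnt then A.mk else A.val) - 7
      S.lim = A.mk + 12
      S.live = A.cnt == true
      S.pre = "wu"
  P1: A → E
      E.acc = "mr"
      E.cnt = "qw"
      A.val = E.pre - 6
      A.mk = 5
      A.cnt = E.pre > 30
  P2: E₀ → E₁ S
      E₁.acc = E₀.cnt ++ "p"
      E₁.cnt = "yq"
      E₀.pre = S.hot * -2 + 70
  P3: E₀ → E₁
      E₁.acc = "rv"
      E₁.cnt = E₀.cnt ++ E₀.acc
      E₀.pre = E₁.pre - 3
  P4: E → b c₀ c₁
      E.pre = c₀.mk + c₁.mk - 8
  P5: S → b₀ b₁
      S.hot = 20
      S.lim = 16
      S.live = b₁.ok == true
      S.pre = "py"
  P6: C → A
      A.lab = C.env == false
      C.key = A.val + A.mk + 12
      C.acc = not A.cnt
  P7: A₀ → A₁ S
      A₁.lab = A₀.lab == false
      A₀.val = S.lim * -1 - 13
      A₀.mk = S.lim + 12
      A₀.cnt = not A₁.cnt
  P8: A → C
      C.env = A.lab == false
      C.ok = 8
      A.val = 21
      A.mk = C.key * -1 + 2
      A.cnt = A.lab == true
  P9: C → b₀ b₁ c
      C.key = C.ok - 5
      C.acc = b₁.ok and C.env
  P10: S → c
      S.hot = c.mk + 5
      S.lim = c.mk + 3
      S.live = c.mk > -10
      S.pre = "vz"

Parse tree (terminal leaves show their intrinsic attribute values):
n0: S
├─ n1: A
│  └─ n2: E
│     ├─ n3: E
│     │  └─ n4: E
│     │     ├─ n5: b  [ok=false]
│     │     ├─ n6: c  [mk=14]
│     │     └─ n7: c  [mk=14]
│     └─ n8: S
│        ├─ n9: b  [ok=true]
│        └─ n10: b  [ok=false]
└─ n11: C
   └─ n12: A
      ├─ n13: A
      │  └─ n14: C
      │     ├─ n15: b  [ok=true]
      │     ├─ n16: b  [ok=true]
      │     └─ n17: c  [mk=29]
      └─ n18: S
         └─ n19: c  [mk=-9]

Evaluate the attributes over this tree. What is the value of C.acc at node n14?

1. n1.lab = false  [false]
2. n2.acc = "mr"  ["mr"]
3. n2.cnt = "qw"  ["qw"]
4. n3.acc = "qwp"  [E₀.cnt ++ "p"]
5. n3.cnt = "yq"  ["yq"]
6. n4.acc = "rv"  ["rv"]
7. n4.cnt = "yqqwp"  [E₀.cnt ++ E₀.acc]
8. n5.ok = false  [terminal]
9. n6.mk = 14  [terminal]
10. n7.mk = 14  [terminal]
11. n4.pre = 20  [c₀.mk + c₁.mk - 8]
12. n3.pre = 17  [E₁.pre - 3]
13. n9.ok = true  [terminal]
14. n10.ok = false  [terminal]
15. n8.hot = 20  [20]
16. n8.lim = 16  [16]
17. n8.live = false  [b₁.ok == true]
18. n8.pre = "py"  ["py"]
19. n2.pre = 30  [S.hot * -2 + 70]
20. n1.val = 24  [E.pre - 6]
21. n1.mk = 5  [5]
22. n1.cnt = false  [E.pre > 30]
23. n11.env = false  [A.val > 24]
24. n11.ok = 7  [(if A.cnt then A.mk else A.val) - 17]
25. n12.lab = true  [C.env == false]
26. n13.lab = false  [A₀.lab == false]
27. n14.env = true  [A.lab == false]
28. n14.ok = 8  [8]
29. n15.ok = true  [terminal]
30. n16.ok = true  [terminal]
31. n17.mk = 29  [terminal]
32. n14.key = 3  [C.ok - 5]
33. n14.acc = true  [b₁.ok and C.env]
34. n13.val = 21  [21]
35. n13.mk = -1  [C.key * -1 + 2]
36. n13.cnt = false  [A.lab == true]
37. n19.mk = -9  [terminal]
38. n18.hot = -4  [c.mk + 5]
39. n18.lim = -6  [c.mk + 3]
40. n18.live = true  [c.mk > -10]
41. n18.pre = "vz"  ["vz"]
42. n12.val = -7  [S.lim * -1 - 13]
43. n12.mk = 6  [S.lim + 12]
44. n12.cnt = true  [not A₁.cnt]
45. n11.key = 11  [A.val + A.mk + 12]
46. n11.acc = false  [not A.cnt]
47. n0.hot = 17  [(if A.cnt then A.mk else A.val) - 7]
48. n0.lim = 17  [A.mk + 12]
49. n0.live = false  [A.cnt == true]
50. n0.pre = "wu"  ["wu"]

true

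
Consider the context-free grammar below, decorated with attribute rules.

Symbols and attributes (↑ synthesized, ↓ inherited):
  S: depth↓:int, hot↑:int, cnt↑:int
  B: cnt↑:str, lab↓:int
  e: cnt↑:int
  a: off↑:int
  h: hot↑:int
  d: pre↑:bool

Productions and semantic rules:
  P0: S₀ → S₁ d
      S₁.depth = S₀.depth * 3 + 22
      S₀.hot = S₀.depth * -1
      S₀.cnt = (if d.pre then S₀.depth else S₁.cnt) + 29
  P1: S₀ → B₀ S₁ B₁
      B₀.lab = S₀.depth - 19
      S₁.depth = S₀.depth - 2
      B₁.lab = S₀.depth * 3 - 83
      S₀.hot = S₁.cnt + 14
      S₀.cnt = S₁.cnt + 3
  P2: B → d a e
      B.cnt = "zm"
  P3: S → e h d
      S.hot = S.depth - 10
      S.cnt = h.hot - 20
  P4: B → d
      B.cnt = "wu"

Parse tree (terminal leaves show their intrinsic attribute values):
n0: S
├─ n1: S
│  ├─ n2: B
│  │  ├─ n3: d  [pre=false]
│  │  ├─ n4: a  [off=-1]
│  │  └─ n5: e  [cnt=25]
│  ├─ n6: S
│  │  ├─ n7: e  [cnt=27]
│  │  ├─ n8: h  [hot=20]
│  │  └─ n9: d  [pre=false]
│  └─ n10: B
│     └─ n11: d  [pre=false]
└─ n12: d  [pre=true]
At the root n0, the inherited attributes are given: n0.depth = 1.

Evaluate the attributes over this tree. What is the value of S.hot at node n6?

1. n0.depth = 1  [given at root]
2. n1.depth = 25  [S₀.depth * 3 + 22]
3. n2.lab = 6  [S₀.depth - 19]
4. n3.pre = false  [terminal]
5. n4.off = -1  [terminal]
6. n5.cnt = 25  [terminal]
7. n2.cnt = "zm"  ["zm"]
8. n6.depth = 23  [S₀.depth - 2]
9. n7.cnt = 27  [terminal]
10. n8.hot = 20  [terminal]
11. n9.pre = false  [terminal]
12. n6.hot = 13  [S.depth - 10]
13. n6.cnt = 0  [h.hot - 20]
14. n10.lab = -8  [S₀.depth * 3 - 83]
15. n11.pre = false  [terminal]
16. n10.cnt = "wu"  ["wu"]
17. n1.hot = 14  [S₁.cnt + 14]
18. n1.cnt = 3  [S₁.cnt + 3]
19. n12.pre = true  [terminal]
20. n0.hot = -1  [S₀.depth * -1]
21. n0.cnt = 30  [(if d.pre then S₀.depth else S₁.cnt) + 29]

13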